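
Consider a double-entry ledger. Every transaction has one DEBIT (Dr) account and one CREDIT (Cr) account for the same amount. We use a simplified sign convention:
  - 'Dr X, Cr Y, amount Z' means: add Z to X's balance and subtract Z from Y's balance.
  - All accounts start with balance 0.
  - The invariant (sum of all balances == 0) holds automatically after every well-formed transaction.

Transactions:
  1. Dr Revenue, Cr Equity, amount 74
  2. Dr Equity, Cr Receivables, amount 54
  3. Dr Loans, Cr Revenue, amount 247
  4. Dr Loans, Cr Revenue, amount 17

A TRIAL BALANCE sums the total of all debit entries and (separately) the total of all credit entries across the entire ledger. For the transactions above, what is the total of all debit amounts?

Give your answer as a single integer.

Txn 1: debit+=74
Txn 2: debit+=54
Txn 3: debit+=247
Txn 4: debit+=17
Total debits = 392

Answer: 392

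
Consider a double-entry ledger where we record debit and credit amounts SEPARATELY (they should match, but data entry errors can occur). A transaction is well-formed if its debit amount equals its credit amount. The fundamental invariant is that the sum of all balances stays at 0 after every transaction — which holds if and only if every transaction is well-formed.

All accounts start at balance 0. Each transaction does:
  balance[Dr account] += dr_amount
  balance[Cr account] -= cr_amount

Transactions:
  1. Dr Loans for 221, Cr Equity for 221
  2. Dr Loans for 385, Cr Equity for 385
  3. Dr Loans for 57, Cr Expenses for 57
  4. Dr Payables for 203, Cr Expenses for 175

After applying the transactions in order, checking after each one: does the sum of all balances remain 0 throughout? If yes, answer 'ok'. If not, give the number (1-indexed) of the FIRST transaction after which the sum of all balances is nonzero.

After txn 1: dr=221 cr=221 sum_balances=0
After txn 2: dr=385 cr=385 sum_balances=0
After txn 3: dr=57 cr=57 sum_balances=0
After txn 4: dr=203 cr=175 sum_balances=28

Answer: 4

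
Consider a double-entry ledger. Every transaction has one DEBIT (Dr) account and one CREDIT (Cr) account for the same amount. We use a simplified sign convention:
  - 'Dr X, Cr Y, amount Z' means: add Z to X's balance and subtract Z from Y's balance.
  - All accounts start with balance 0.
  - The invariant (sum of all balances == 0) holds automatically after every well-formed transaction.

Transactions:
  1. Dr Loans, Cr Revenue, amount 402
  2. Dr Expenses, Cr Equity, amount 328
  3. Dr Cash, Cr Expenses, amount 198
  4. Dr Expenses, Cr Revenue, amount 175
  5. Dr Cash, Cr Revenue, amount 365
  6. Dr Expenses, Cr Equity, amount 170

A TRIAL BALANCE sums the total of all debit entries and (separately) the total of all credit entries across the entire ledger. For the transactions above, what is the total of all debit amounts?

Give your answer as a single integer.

Txn 1: debit+=402
Txn 2: debit+=328
Txn 3: debit+=198
Txn 4: debit+=175
Txn 5: debit+=365
Txn 6: debit+=170
Total debits = 1638

Answer: 1638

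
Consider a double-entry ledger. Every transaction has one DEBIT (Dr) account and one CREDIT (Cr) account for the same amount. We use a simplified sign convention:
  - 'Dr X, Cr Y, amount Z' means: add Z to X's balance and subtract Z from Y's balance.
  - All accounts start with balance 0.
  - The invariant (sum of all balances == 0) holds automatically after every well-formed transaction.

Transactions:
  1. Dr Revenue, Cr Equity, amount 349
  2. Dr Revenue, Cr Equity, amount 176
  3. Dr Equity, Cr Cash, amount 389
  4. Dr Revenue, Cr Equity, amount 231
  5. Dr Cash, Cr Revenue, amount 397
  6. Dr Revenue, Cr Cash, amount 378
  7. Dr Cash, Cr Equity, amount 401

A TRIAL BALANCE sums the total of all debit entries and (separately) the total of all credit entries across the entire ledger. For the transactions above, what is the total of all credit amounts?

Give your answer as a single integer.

Txn 1: credit+=349
Txn 2: credit+=176
Txn 3: credit+=389
Txn 4: credit+=231
Txn 5: credit+=397
Txn 6: credit+=378
Txn 7: credit+=401
Total credits = 2321

Answer: 2321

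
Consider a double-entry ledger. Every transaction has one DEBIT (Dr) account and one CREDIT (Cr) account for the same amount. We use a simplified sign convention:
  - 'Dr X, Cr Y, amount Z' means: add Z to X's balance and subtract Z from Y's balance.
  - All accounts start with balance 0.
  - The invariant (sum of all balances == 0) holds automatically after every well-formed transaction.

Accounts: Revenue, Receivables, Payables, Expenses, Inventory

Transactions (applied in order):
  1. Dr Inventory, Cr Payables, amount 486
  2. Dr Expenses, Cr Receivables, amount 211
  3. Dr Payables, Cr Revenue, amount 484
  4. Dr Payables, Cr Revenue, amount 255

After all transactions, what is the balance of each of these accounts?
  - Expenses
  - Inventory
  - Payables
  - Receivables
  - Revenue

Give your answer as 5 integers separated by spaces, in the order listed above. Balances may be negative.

After txn 1 (Dr Inventory, Cr Payables, amount 486): Inventory=486 Payables=-486
After txn 2 (Dr Expenses, Cr Receivables, amount 211): Expenses=211 Inventory=486 Payables=-486 Receivables=-211
After txn 3 (Dr Payables, Cr Revenue, amount 484): Expenses=211 Inventory=486 Payables=-2 Receivables=-211 Revenue=-484
After txn 4 (Dr Payables, Cr Revenue, amount 255): Expenses=211 Inventory=486 Payables=253 Receivables=-211 Revenue=-739

Answer: 211 486 253 -211 -739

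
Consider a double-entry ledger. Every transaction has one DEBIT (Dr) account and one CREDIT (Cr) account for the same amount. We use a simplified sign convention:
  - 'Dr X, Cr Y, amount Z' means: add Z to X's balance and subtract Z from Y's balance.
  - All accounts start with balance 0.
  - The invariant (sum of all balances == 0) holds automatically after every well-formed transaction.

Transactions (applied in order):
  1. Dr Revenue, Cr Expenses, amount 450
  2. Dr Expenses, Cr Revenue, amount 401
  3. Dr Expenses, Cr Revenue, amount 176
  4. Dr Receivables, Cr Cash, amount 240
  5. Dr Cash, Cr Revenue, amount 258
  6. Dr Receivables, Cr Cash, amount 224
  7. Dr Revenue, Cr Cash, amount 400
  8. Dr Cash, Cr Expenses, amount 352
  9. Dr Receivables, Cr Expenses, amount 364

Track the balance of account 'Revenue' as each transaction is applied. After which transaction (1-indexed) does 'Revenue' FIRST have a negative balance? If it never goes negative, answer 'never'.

Answer: 3

Derivation:
After txn 1: Revenue=450
After txn 2: Revenue=49
After txn 3: Revenue=-127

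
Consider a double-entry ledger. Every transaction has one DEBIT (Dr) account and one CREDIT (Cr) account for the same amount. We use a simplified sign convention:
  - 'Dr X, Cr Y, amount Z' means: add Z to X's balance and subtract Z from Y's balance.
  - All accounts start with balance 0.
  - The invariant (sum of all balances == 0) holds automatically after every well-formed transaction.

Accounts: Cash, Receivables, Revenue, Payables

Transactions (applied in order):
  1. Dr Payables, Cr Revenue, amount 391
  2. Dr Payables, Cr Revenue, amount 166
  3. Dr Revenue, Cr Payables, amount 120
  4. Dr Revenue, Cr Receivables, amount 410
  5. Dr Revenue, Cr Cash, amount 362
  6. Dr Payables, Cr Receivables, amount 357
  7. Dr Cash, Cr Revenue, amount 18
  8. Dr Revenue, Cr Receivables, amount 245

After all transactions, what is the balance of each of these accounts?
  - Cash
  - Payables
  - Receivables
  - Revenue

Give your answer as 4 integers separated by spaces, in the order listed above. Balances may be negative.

Answer: -344 794 -1012 562

Derivation:
After txn 1 (Dr Payables, Cr Revenue, amount 391): Payables=391 Revenue=-391
After txn 2 (Dr Payables, Cr Revenue, amount 166): Payables=557 Revenue=-557
After txn 3 (Dr Revenue, Cr Payables, amount 120): Payables=437 Revenue=-437
After txn 4 (Dr Revenue, Cr Receivables, amount 410): Payables=437 Receivables=-410 Revenue=-27
After txn 5 (Dr Revenue, Cr Cash, amount 362): Cash=-362 Payables=437 Receivables=-410 Revenue=335
After txn 6 (Dr Payables, Cr Receivables, amount 357): Cash=-362 Payables=794 Receivables=-767 Revenue=335
After txn 7 (Dr Cash, Cr Revenue, amount 18): Cash=-344 Payables=794 Receivables=-767 Revenue=317
After txn 8 (Dr Revenue, Cr Receivables, amount 245): Cash=-344 Payables=794 Receivables=-1012 Revenue=562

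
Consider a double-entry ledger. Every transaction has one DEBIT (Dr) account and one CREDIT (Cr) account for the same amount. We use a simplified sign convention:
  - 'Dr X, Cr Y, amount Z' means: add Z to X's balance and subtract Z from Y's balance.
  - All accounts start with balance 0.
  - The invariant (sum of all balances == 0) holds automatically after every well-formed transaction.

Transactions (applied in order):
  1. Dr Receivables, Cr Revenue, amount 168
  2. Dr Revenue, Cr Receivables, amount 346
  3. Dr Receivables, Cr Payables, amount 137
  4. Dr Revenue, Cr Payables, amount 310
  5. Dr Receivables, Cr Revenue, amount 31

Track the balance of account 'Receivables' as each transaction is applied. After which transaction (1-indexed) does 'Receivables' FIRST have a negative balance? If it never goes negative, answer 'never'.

After txn 1: Receivables=168
After txn 2: Receivables=-178

Answer: 2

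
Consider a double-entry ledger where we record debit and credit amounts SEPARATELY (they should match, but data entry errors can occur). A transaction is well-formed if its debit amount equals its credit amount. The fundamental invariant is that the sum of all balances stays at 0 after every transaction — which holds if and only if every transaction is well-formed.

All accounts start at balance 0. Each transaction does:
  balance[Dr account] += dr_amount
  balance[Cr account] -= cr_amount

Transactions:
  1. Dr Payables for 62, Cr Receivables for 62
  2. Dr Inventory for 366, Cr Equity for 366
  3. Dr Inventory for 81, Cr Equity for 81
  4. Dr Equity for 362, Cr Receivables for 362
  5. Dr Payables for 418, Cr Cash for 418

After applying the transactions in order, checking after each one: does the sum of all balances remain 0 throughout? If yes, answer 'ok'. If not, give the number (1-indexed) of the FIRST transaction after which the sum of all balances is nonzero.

After txn 1: dr=62 cr=62 sum_balances=0
After txn 2: dr=366 cr=366 sum_balances=0
After txn 3: dr=81 cr=81 sum_balances=0
After txn 4: dr=362 cr=362 sum_balances=0
After txn 5: dr=418 cr=418 sum_balances=0

Answer: ok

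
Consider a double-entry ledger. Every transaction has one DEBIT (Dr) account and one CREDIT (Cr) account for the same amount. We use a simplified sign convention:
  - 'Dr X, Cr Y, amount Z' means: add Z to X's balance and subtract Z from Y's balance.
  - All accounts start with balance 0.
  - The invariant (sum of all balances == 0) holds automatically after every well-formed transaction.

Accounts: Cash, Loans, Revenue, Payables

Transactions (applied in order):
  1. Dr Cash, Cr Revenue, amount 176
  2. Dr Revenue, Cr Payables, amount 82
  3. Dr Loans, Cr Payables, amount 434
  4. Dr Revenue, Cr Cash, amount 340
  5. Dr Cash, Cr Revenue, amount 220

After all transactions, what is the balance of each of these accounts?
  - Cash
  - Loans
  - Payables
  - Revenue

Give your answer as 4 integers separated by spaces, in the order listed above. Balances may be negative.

Answer: 56 434 -516 26

Derivation:
After txn 1 (Dr Cash, Cr Revenue, amount 176): Cash=176 Revenue=-176
After txn 2 (Dr Revenue, Cr Payables, amount 82): Cash=176 Payables=-82 Revenue=-94
After txn 3 (Dr Loans, Cr Payables, amount 434): Cash=176 Loans=434 Payables=-516 Revenue=-94
After txn 4 (Dr Revenue, Cr Cash, amount 340): Cash=-164 Loans=434 Payables=-516 Revenue=246
After txn 5 (Dr Cash, Cr Revenue, amount 220): Cash=56 Loans=434 Payables=-516 Revenue=26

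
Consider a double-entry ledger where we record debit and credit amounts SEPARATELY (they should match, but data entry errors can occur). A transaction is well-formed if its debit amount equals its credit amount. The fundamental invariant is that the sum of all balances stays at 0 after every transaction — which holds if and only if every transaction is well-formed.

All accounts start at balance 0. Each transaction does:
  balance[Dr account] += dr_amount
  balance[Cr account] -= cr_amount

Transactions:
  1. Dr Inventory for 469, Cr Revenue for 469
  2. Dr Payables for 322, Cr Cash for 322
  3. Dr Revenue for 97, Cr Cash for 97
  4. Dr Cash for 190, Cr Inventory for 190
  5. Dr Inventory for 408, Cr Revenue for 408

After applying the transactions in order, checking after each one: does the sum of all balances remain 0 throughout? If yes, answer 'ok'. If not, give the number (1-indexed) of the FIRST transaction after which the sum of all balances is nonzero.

After txn 1: dr=469 cr=469 sum_balances=0
After txn 2: dr=322 cr=322 sum_balances=0
After txn 3: dr=97 cr=97 sum_balances=0
After txn 4: dr=190 cr=190 sum_balances=0
After txn 5: dr=408 cr=408 sum_balances=0

Answer: ok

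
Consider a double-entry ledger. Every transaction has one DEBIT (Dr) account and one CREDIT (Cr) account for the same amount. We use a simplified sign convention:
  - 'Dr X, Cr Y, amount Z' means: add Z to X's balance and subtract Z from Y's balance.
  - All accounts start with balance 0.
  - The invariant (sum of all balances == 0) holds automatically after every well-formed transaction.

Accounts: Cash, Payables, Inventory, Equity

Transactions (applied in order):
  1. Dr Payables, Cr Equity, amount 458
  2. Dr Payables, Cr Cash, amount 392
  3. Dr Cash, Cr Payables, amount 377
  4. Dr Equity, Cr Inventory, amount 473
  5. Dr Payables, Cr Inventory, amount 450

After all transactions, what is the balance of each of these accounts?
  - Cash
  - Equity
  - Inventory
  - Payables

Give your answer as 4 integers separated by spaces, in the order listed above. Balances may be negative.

Answer: -15 15 -923 923

Derivation:
After txn 1 (Dr Payables, Cr Equity, amount 458): Equity=-458 Payables=458
After txn 2 (Dr Payables, Cr Cash, amount 392): Cash=-392 Equity=-458 Payables=850
After txn 3 (Dr Cash, Cr Payables, amount 377): Cash=-15 Equity=-458 Payables=473
After txn 4 (Dr Equity, Cr Inventory, amount 473): Cash=-15 Equity=15 Inventory=-473 Payables=473
After txn 5 (Dr Payables, Cr Inventory, amount 450): Cash=-15 Equity=15 Inventory=-923 Payables=923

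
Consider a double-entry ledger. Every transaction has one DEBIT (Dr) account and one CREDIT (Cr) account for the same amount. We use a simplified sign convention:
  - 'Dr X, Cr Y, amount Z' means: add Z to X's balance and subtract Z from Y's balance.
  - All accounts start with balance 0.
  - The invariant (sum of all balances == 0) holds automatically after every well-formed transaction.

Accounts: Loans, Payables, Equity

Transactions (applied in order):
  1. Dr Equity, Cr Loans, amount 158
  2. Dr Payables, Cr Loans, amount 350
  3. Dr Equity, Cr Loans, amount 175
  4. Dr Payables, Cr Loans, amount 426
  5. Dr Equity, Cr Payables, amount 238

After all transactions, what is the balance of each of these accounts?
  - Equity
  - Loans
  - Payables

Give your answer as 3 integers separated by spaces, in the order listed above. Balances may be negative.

Answer: 571 -1109 538

Derivation:
After txn 1 (Dr Equity, Cr Loans, amount 158): Equity=158 Loans=-158
After txn 2 (Dr Payables, Cr Loans, amount 350): Equity=158 Loans=-508 Payables=350
After txn 3 (Dr Equity, Cr Loans, amount 175): Equity=333 Loans=-683 Payables=350
After txn 4 (Dr Payables, Cr Loans, amount 426): Equity=333 Loans=-1109 Payables=776
After txn 5 (Dr Equity, Cr Payables, amount 238): Equity=571 Loans=-1109 Payables=538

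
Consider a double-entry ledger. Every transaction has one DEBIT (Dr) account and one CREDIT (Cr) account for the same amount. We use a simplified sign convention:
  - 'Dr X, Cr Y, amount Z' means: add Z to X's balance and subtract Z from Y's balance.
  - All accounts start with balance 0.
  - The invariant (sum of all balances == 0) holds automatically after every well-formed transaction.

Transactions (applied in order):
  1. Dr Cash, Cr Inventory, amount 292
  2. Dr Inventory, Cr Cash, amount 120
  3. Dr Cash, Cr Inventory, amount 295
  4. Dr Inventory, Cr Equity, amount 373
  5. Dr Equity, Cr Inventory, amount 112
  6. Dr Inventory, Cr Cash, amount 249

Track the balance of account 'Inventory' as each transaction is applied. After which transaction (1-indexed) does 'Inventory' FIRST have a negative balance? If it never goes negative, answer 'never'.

After txn 1: Inventory=-292

Answer: 1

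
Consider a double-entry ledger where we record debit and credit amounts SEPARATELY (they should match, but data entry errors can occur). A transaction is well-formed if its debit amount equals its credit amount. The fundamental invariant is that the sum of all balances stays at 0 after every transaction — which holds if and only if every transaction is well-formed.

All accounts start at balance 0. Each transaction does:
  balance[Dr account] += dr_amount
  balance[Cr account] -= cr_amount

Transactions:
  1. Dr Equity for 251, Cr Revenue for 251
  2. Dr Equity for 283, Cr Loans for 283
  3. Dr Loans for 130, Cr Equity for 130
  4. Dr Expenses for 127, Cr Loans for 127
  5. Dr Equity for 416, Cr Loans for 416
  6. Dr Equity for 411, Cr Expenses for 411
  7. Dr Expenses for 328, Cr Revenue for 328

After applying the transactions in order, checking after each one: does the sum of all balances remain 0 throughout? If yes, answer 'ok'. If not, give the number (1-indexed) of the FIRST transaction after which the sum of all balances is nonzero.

Answer: ok

Derivation:
After txn 1: dr=251 cr=251 sum_balances=0
After txn 2: dr=283 cr=283 sum_balances=0
After txn 3: dr=130 cr=130 sum_balances=0
After txn 4: dr=127 cr=127 sum_balances=0
After txn 5: dr=416 cr=416 sum_balances=0
After txn 6: dr=411 cr=411 sum_balances=0
After txn 7: dr=328 cr=328 sum_balances=0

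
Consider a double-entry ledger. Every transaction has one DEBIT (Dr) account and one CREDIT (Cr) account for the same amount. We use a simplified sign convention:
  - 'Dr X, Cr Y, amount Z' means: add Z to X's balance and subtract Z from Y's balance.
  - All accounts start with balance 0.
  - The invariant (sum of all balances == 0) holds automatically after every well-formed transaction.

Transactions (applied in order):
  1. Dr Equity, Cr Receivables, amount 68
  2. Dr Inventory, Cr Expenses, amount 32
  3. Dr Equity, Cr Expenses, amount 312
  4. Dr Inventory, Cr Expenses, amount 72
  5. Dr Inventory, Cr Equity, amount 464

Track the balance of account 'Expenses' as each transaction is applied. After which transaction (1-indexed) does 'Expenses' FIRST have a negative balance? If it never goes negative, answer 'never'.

After txn 1: Expenses=0
After txn 2: Expenses=-32

Answer: 2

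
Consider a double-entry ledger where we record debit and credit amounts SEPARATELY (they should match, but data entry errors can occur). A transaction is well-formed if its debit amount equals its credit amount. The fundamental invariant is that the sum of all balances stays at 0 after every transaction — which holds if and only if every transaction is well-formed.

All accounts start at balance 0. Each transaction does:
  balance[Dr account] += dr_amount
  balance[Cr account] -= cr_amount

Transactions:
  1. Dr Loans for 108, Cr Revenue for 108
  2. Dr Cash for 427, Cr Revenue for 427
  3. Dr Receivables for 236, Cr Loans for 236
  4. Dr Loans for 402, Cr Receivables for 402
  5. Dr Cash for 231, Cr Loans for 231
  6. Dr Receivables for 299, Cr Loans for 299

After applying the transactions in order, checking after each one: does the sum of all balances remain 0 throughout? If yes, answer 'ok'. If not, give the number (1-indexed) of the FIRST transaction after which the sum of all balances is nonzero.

After txn 1: dr=108 cr=108 sum_balances=0
After txn 2: dr=427 cr=427 sum_balances=0
After txn 3: dr=236 cr=236 sum_balances=0
After txn 4: dr=402 cr=402 sum_balances=0
After txn 5: dr=231 cr=231 sum_balances=0
After txn 6: dr=299 cr=299 sum_balances=0

Answer: ok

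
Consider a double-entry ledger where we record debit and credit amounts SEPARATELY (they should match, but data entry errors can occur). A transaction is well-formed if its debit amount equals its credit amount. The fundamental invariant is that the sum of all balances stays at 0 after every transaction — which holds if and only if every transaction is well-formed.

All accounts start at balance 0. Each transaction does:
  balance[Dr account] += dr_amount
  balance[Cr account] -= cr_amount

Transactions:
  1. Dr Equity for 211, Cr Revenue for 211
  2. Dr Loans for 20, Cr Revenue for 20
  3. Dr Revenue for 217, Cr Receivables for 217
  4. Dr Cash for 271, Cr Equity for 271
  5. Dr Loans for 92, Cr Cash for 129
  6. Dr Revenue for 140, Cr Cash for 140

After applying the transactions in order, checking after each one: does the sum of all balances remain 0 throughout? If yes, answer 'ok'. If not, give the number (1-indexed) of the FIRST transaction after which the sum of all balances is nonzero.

After txn 1: dr=211 cr=211 sum_balances=0
After txn 2: dr=20 cr=20 sum_balances=0
After txn 3: dr=217 cr=217 sum_balances=0
After txn 4: dr=271 cr=271 sum_balances=0
After txn 5: dr=92 cr=129 sum_balances=-37
After txn 6: dr=140 cr=140 sum_balances=-37

Answer: 5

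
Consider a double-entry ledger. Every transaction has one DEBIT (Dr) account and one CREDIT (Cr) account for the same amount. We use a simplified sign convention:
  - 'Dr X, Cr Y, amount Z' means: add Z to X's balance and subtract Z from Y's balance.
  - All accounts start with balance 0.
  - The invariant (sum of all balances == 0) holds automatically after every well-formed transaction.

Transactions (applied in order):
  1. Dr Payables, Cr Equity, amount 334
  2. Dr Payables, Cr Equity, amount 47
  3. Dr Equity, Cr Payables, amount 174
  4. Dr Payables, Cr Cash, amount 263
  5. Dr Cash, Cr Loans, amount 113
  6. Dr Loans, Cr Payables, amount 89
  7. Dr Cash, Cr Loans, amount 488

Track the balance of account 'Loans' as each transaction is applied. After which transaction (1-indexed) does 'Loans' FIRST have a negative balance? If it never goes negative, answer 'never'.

Answer: 5

Derivation:
After txn 1: Loans=0
After txn 2: Loans=0
After txn 3: Loans=0
After txn 4: Loans=0
After txn 5: Loans=-113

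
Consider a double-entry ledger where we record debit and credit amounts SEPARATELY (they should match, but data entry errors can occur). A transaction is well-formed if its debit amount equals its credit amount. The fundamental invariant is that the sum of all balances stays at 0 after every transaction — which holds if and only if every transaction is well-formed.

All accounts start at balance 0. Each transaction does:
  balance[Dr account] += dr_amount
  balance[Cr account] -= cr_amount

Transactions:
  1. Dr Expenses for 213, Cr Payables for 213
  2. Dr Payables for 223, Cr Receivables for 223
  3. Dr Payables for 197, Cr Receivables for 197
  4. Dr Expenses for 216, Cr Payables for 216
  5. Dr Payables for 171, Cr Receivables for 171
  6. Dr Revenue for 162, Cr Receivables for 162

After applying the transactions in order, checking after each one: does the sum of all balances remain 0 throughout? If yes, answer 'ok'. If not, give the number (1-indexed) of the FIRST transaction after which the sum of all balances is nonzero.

Answer: ok

Derivation:
After txn 1: dr=213 cr=213 sum_balances=0
After txn 2: dr=223 cr=223 sum_balances=0
After txn 3: dr=197 cr=197 sum_balances=0
After txn 4: dr=216 cr=216 sum_balances=0
After txn 5: dr=171 cr=171 sum_balances=0
After txn 6: dr=162 cr=162 sum_balances=0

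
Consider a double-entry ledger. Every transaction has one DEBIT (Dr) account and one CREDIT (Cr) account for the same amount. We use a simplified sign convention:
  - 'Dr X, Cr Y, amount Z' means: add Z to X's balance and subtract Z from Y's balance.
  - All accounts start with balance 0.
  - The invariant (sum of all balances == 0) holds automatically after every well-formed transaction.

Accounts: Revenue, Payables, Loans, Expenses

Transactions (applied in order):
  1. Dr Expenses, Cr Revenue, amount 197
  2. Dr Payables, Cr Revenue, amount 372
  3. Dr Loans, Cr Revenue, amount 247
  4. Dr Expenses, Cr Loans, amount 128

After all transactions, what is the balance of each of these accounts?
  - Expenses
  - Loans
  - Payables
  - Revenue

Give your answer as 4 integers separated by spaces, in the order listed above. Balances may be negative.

After txn 1 (Dr Expenses, Cr Revenue, amount 197): Expenses=197 Revenue=-197
After txn 2 (Dr Payables, Cr Revenue, amount 372): Expenses=197 Payables=372 Revenue=-569
After txn 3 (Dr Loans, Cr Revenue, amount 247): Expenses=197 Loans=247 Payables=372 Revenue=-816
After txn 4 (Dr Expenses, Cr Loans, amount 128): Expenses=325 Loans=119 Payables=372 Revenue=-816

Answer: 325 119 372 -816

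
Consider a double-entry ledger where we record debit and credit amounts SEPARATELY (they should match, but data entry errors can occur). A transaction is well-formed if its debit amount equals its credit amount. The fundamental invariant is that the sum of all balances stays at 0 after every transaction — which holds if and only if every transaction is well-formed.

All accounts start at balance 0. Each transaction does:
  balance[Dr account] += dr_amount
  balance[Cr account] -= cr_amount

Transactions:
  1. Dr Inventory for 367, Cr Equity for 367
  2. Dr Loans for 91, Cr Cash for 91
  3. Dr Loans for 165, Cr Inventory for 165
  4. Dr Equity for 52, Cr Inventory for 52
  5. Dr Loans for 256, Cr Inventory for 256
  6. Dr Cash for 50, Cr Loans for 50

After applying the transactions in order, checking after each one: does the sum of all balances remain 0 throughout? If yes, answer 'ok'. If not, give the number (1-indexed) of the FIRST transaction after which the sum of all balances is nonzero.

After txn 1: dr=367 cr=367 sum_balances=0
After txn 2: dr=91 cr=91 sum_balances=0
After txn 3: dr=165 cr=165 sum_balances=0
After txn 4: dr=52 cr=52 sum_balances=0
After txn 5: dr=256 cr=256 sum_balances=0
After txn 6: dr=50 cr=50 sum_balances=0

Answer: ok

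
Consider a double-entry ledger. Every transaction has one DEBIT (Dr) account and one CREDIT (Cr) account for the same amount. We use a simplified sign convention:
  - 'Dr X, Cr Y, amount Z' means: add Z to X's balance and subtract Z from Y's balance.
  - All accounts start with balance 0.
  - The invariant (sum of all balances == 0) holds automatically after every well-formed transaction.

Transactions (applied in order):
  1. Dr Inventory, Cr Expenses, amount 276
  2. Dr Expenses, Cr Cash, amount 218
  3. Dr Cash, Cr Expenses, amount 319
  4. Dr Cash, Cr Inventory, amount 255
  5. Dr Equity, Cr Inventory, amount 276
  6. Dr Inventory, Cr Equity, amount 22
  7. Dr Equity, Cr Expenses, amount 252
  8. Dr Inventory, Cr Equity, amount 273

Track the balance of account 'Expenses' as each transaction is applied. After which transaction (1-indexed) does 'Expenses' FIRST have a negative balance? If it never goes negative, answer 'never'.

Answer: 1

Derivation:
After txn 1: Expenses=-276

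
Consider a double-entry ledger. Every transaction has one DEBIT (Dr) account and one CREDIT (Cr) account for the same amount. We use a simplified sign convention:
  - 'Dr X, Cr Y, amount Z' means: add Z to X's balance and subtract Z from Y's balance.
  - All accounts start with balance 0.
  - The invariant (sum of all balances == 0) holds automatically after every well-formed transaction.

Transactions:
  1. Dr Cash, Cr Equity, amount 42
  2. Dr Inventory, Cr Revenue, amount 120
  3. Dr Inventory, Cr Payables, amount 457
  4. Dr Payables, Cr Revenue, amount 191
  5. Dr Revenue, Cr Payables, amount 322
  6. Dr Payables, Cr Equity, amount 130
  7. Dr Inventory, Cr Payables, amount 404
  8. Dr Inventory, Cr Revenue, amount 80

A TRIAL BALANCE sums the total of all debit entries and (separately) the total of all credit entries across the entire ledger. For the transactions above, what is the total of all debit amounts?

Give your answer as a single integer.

Txn 1: debit+=42
Txn 2: debit+=120
Txn 3: debit+=457
Txn 4: debit+=191
Txn 5: debit+=322
Txn 6: debit+=130
Txn 7: debit+=404
Txn 8: debit+=80
Total debits = 1746

Answer: 1746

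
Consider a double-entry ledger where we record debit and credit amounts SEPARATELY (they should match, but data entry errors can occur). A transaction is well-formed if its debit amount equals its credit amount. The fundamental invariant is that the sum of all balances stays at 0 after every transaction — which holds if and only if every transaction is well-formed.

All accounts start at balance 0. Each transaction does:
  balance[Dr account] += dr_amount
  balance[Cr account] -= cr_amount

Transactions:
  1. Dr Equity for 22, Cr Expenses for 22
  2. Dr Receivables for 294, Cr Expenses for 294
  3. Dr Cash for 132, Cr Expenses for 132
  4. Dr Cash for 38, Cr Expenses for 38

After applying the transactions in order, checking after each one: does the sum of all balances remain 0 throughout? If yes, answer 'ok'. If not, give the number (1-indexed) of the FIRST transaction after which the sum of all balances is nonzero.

After txn 1: dr=22 cr=22 sum_balances=0
After txn 2: dr=294 cr=294 sum_balances=0
After txn 3: dr=132 cr=132 sum_balances=0
After txn 4: dr=38 cr=38 sum_balances=0

Answer: ok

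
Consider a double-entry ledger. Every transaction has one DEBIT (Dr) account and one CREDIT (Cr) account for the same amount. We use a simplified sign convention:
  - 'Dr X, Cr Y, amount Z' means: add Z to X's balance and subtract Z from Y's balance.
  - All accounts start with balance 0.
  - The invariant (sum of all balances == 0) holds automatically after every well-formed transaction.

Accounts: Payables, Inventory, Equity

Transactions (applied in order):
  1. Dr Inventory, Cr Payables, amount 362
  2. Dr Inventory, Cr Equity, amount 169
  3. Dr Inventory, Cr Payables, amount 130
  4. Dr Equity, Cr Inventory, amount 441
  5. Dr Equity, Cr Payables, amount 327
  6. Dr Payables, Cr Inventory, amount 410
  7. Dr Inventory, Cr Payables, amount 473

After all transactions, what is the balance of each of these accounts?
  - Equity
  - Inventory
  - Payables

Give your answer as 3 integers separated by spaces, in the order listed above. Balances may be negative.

Answer: 599 283 -882

Derivation:
After txn 1 (Dr Inventory, Cr Payables, amount 362): Inventory=362 Payables=-362
After txn 2 (Dr Inventory, Cr Equity, amount 169): Equity=-169 Inventory=531 Payables=-362
After txn 3 (Dr Inventory, Cr Payables, amount 130): Equity=-169 Inventory=661 Payables=-492
After txn 4 (Dr Equity, Cr Inventory, amount 441): Equity=272 Inventory=220 Payables=-492
After txn 5 (Dr Equity, Cr Payables, amount 327): Equity=599 Inventory=220 Payables=-819
After txn 6 (Dr Payables, Cr Inventory, amount 410): Equity=599 Inventory=-190 Payables=-409
After txn 7 (Dr Inventory, Cr Payables, amount 473): Equity=599 Inventory=283 Payables=-882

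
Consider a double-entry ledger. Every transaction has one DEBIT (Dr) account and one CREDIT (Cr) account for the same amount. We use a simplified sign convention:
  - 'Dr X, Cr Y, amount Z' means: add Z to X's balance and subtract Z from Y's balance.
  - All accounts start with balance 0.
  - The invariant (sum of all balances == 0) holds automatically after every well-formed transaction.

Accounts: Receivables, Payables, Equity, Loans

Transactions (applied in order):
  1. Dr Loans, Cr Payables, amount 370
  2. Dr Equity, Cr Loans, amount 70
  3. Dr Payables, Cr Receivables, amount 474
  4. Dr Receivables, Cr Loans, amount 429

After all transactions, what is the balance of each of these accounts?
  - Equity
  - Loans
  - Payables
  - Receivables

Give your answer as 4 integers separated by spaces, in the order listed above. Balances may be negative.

After txn 1 (Dr Loans, Cr Payables, amount 370): Loans=370 Payables=-370
After txn 2 (Dr Equity, Cr Loans, amount 70): Equity=70 Loans=300 Payables=-370
After txn 3 (Dr Payables, Cr Receivables, amount 474): Equity=70 Loans=300 Payables=104 Receivables=-474
After txn 4 (Dr Receivables, Cr Loans, amount 429): Equity=70 Loans=-129 Payables=104 Receivables=-45

Answer: 70 -129 104 -45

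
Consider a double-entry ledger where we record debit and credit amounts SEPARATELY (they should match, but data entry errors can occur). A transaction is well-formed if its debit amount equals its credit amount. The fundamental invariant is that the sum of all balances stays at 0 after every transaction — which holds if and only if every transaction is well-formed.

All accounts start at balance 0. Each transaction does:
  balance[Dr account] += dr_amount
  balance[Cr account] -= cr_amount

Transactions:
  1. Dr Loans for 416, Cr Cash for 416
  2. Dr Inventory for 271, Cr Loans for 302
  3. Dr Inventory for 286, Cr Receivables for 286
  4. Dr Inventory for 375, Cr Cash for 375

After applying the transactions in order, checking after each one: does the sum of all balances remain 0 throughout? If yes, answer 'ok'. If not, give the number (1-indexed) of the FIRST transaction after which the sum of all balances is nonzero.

After txn 1: dr=416 cr=416 sum_balances=0
After txn 2: dr=271 cr=302 sum_balances=-31
After txn 3: dr=286 cr=286 sum_balances=-31
After txn 4: dr=375 cr=375 sum_balances=-31

Answer: 2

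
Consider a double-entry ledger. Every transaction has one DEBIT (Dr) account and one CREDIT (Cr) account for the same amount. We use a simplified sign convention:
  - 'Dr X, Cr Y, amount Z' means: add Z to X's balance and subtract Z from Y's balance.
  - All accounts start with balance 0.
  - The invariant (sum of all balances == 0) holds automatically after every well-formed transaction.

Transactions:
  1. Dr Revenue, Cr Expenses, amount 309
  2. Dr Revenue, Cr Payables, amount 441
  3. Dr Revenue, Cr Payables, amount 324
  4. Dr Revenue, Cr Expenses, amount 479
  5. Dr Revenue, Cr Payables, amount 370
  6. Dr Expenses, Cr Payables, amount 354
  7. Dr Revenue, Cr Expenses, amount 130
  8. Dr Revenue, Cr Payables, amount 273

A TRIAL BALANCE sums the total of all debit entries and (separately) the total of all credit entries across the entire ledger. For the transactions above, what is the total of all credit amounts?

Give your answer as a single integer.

Answer: 2680

Derivation:
Txn 1: credit+=309
Txn 2: credit+=441
Txn 3: credit+=324
Txn 4: credit+=479
Txn 5: credit+=370
Txn 6: credit+=354
Txn 7: credit+=130
Txn 8: credit+=273
Total credits = 2680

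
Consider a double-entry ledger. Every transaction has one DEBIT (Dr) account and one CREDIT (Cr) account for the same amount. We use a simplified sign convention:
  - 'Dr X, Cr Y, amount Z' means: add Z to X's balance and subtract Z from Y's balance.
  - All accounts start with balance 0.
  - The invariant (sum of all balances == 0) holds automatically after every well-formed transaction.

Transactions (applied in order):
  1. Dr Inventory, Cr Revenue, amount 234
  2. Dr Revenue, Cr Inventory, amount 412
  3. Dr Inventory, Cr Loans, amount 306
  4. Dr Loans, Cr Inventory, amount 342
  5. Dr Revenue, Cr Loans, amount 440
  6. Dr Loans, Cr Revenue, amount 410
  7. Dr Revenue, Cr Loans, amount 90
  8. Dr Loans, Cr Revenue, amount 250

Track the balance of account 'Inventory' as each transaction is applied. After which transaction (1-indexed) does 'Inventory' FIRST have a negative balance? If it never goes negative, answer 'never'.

Answer: 2

Derivation:
After txn 1: Inventory=234
After txn 2: Inventory=-178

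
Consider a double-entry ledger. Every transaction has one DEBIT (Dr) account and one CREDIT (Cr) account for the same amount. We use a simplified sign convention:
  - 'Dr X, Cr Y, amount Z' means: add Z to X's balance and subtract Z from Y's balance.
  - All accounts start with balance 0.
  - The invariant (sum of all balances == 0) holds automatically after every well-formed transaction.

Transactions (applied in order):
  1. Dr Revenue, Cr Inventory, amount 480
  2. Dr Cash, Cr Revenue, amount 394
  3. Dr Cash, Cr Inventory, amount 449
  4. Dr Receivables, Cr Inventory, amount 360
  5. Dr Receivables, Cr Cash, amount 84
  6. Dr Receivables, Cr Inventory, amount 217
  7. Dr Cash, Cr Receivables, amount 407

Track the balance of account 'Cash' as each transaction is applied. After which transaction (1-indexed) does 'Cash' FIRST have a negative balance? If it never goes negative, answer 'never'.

After txn 1: Cash=0
After txn 2: Cash=394
After txn 3: Cash=843
After txn 4: Cash=843
After txn 5: Cash=759
After txn 6: Cash=759
After txn 7: Cash=1166

Answer: never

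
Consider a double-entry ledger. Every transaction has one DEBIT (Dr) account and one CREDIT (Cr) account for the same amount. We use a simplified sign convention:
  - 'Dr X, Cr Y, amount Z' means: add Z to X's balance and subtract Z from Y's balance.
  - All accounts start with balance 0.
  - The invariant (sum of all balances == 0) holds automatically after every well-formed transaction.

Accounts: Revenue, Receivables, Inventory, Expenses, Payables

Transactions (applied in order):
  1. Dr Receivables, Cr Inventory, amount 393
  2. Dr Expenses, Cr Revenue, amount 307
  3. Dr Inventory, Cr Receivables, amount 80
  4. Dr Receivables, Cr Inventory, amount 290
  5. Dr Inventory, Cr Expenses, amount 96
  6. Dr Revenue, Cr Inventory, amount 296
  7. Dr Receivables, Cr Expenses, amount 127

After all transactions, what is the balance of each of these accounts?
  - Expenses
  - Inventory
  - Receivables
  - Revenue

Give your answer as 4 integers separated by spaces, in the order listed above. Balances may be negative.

After txn 1 (Dr Receivables, Cr Inventory, amount 393): Inventory=-393 Receivables=393
After txn 2 (Dr Expenses, Cr Revenue, amount 307): Expenses=307 Inventory=-393 Receivables=393 Revenue=-307
After txn 3 (Dr Inventory, Cr Receivables, amount 80): Expenses=307 Inventory=-313 Receivables=313 Revenue=-307
After txn 4 (Dr Receivables, Cr Inventory, amount 290): Expenses=307 Inventory=-603 Receivables=603 Revenue=-307
After txn 5 (Dr Inventory, Cr Expenses, amount 96): Expenses=211 Inventory=-507 Receivables=603 Revenue=-307
After txn 6 (Dr Revenue, Cr Inventory, amount 296): Expenses=211 Inventory=-803 Receivables=603 Revenue=-11
After txn 7 (Dr Receivables, Cr Expenses, amount 127): Expenses=84 Inventory=-803 Receivables=730 Revenue=-11

Answer: 84 -803 730 -11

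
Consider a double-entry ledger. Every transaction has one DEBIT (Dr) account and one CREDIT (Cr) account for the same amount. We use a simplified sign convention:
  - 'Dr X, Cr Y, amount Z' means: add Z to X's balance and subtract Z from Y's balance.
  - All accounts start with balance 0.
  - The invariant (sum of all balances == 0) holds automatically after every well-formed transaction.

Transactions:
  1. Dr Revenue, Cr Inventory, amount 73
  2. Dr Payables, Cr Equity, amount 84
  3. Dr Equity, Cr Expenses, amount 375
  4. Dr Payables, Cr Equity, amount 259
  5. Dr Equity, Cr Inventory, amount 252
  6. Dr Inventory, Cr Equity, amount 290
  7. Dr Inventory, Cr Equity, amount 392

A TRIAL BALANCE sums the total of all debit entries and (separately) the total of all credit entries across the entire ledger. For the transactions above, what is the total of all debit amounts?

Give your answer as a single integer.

Txn 1: debit+=73
Txn 2: debit+=84
Txn 3: debit+=375
Txn 4: debit+=259
Txn 5: debit+=252
Txn 6: debit+=290
Txn 7: debit+=392
Total debits = 1725

Answer: 1725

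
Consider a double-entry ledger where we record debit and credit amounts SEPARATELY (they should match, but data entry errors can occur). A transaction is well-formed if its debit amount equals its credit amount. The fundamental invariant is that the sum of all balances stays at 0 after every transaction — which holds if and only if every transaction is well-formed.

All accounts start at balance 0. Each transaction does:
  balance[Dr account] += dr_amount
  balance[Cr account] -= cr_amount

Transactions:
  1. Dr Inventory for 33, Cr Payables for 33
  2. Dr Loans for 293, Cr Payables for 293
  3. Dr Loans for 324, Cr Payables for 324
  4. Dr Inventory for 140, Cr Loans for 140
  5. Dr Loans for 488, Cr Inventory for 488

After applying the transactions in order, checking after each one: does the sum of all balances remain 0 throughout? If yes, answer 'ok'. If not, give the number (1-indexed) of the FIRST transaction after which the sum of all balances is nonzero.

After txn 1: dr=33 cr=33 sum_balances=0
After txn 2: dr=293 cr=293 sum_balances=0
After txn 3: dr=324 cr=324 sum_balances=0
After txn 4: dr=140 cr=140 sum_balances=0
After txn 5: dr=488 cr=488 sum_balances=0

Answer: ok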